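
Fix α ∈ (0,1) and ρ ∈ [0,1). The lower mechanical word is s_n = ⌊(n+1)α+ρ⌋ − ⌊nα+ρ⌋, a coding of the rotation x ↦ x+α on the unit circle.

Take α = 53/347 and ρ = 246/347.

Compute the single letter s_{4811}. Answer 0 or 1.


(n+1)α + ρ = (4812·53 + 246) / 347 = 255282/347
nα + ρ     = (4811·53 + 246) / 347 = 255229/347
⌊255282/347⌋ = 735,  ⌊255229/347⌋ = 735
s_{4811} = 735 − 735 = 0

0


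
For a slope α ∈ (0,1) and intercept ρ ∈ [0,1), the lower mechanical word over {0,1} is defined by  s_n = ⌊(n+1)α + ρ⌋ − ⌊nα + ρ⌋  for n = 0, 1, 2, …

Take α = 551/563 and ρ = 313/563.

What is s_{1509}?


1

(n+1)α + ρ = (1510·551 + 313) / 563 = 832323/563
nα + ρ     = (1509·551 + 313) / 563 = 831772/563
⌊832323/563⌋ = 1478,  ⌊831772/563⌋ = 1477
s_{1509} = 1478 − 1477 = 1


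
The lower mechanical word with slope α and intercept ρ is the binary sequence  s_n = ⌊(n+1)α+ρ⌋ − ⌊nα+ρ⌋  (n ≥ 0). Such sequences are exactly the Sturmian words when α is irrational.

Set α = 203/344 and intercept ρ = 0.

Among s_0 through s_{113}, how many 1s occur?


#1s = Σ_{n=0}^{113} s_n = Σ_{n=0}^{113} (⌊(n+1)α+ρ⌋ − ⌊nα+ρ⌋)
the sum telescopes: every ⌊nα+ρ⌋ with 0 < n < 114 appears once with + and once with −, leaving ⌊114α+ρ⌋ − ⌊0·α+ρ⌋
114α + ρ = (114·203) / 344 = 23142/344
ρ = 0/344
⌊23142/344⌋ = 67,  ⌊0/344⌋ = 0
#1s = 67 − 0 = 67

67


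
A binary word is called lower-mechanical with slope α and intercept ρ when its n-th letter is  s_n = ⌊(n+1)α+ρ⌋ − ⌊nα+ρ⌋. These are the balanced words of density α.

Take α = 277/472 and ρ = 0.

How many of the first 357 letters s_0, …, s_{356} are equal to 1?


#1s = Σ_{n=0}^{356} s_n = Σ_{n=0}^{356} (⌊(n+1)α+ρ⌋ − ⌊nα+ρ⌋)
the sum telescopes: every ⌊nα+ρ⌋ with 0 < n < 357 appears once with + and once with −, leaving ⌊357α+ρ⌋ − ⌊0·α+ρ⌋
357α + ρ = (357·277) / 472 = 98889/472
ρ = 0/472
⌊98889/472⌋ = 209,  ⌊0/472⌋ = 0
#1s = 209 − 0 = 209

209


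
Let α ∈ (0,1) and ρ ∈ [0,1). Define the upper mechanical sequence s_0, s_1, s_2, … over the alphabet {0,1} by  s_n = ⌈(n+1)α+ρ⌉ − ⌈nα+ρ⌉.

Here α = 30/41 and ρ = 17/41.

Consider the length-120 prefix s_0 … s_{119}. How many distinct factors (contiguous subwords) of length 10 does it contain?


11

t_n = ⌈(n·30+17)/41⌉ for n = 0 … 120:
  n=0…9: ⌈17/41⌉=1 ⌈47/41⌉=2 ⌈77/41⌉=2 ⌈107/41⌉=3 ⌈137/41⌉=4 ⌈167/41⌉=5 ⌈197/41⌉=5 ⌈227/41⌉=6 ⌈257/41⌉=7 ⌈287/41⌉=7
  n=10…19: ⌈317/41⌉=8 ⌈347/41⌉=9 ⌈377/41⌉=10 ⌈407/41⌉=10 ⌈437/41⌉=11 ⌈467/41⌉=12 ⌈497/41⌉=13 ⌈527/41⌉=13 ⌈557/41⌉=14 ⌈587/41⌉=15
  n=20…29: ⌈617/41⌉=16 ⌈647/41⌉=16 ⌈677/41⌉=17 ⌈707/41⌉=18 ⌈737/41⌉=18 ⌈767/41⌉=19 ⌈797/41⌉=20 ⌈827/41⌉=21 ⌈857/41⌉=21 ⌈887/41⌉=22
  n=30…39: ⌈917/41⌉=23 ⌈947/41⌉=24 ⌈977/41⌉=24 ⌈1007/41⌉=25 ⌈1037/41⌉=26 ⌈1067/41⌉=27 ⌈1097/41⌉=27 ⌈1127/41⌉=28 ⌈1157/41⌉=29 ⌈1187/41⌉=29
  n=40…49: ⌈1217/41⌉=30 ⌈1247/41⌉=31 ⌈1277/41⌉=32 ⌈1307/41⌉=32 ⌈1337/41⌉=33 ⌈1367/41⌉=34 ⌈1397/41⌉=35 ⌈1427/41⌉=35 ⌈1457/41⌉=36 ⌈1487/41⌉=37
  n=50…59: ⌈1517/41⌉=37 ⌈1547/41⌉=38 ⌈1577/41⌉=39 ⌈1607/41⌉=40 ⌈1637/41⌉=40 ⌈1667/41⌉=41 ⌈1697/41⌉=42 ⌈1727/41⌉=43 ⌈1757/41⌉=43 ⌈1787/41⌉=44
  n=60…69: ⌈1817/41⌉=45 ⌈1847/41⌉=46 ⌈1877/41⌉=46 ⌈1907/41⌉=47 ⌈1937/41⌉=48 ⌈1967/41⌉=48 ⌈1997/41⌉=49 ⌈2027/41⌉=50 ⌈2057/41⌉=51 ⌈2087/41⌉=51
  n=70…79: ⌈2117/41⌉=52 ⌈2147/41⌉=53 ⌈2177/41⌉=54 ⌈2207/41⌉=54 ⌈2237/41⌉=55 ⌈2267/41⌉=56 ⌈2297/41⌉=57 ⌈2327/41⌉=57 ⌈2357/41⌉=58 ⌈2387/41⌉=59
  n=80…89: ⌈2417/41⌉=59 ⌈2447/41⌉=60 ⌈2477/41⌉=61 ⌈2507/41⌉=62 ⌈2537/41⌉=62 ⌈2567/41⌉=63 ⌈2597/41⌉=64 ⌈2627/41⌉=65 ⌈2657/41⌉=65 ⌈2687/41⌉=66
  n=90…99: ⌈2717/41⌉=67 ⌈2747/41⌉=67 ⌈2777/41⌉=68 ⌈2807/41⌉=69 ⌈2837/41⌉=70 ⌈2867/41⌉=70 ⌈2897/41⌉=71 ⌈2927/41⌉=72 ⌈2957/41⌉=73 ⌈2987/41⌉=73
  n=100…109: ⌈3017/41⌉=74 ⌈3047/41⌉=75 ⌈3077/41⌉=76 ⌈3107/41⌉=76 ⌈3137/41⌉=77 ⌈3167/41⌉=78 ⌈3197/41⌉=78 ⌈3227/41⌉=79 ⌈3257/41⌉=80 ⌈3287/41⌉=81
  n=110…119: ⌈3317/41⌉=81 ⌈3347/41⌉=82 ⌈3377/41⌉=83 ⌈3407/41⌉=84 ⌈3437/41⌉=84 ⌈3467/41⌉=85 ⌈3497/41⌉=86 ⌈3527/41⌉=87 ⌈3557/41⌉=87 ⌈3587/41⌉=88
  n=120: ⌈3617/41⌉=89
s_n = t_(n+1) − t_n for n = 0 … 119 gives
prefix = 101110110111011101110110111011101110110111011101101110111011101101110111011101101110111011011101110111011011101110111011
slide a length-10 window over [0..9] … [110..119] (111 windows); first occurrence of each distinct factor:
  [  0..  9] 1011101101
  [  1.. 10] 0111011011
  [  2.. 11] 1110110111
  [  3.. 12] 1101101110
  [  4.. 13] 1011011101
  [  5.. 14] 0110111011
  [  6.. 15] 1101110111
  [  7.. 16] 1011101110
  [  8.. 17] 0111011101
  [  9.. 18] 1110111011
  [ 14.. 23] 1101110110
  (the other 100 windows repeat one of these)
distinct factors: {0110111011, 0111011011, 0111011101, 1011011101, 1011101101, 1011101110, 1101101110, 1101110110, 1101110111, 1110110111, 1110111011}
count = 11  (Sturmian bound for length 10 is 11)


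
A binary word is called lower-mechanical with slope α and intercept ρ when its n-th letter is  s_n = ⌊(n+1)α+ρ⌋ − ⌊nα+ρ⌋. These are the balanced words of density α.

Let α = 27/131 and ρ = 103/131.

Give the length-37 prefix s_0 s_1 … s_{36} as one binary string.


0100010000100001000010000100001000100

n=0: ⌊(1·27+103)/131⌋ − ⌊(0·27+103)/131⌋ = ⌊130/131⌋ − ⌊103/131⌋ = 0 − 0 = 0
n=1: ⌊(2·27+103)/131⌋ − ⌊(1·27+103)/131⌋ = ⌊157/131⌋ − ⌊130/131⌋ = 1 − 0 = 1
n=2: ⌊(3·27+103)/131⌋ − ⌊(2·27+103)/131⌋ = ⌊184/131⌋ − ⌊157/131⌋ = 1 − 1 = 0
n=3: ⌊(4·27+103)/131⌋ − ⌊(3·27+103)/131⌋ = ⌊211/131⌋ − ⌊184/131⌋ = 1 − 1 = 0
n=4: ⌊(5·27+103)/131⌋ − ⌊(4·27+103)/131⌋ = ⌊238/131⌋ − ⌊211/131⌋ = 1 − 1 = 0
n=5: ⌊(6·27+103)/131⌋ − ⌊(5·27+103)/131⌋ = ⌊265/131⌋ − ⌊238/131⌋ = 2 − 1 = 1
n=6: ⌊(7·27+103)/131⌋ − ⌊(6·27+103)/131⌋ = ⌊292/131⌋ − ⌊265/131⌋ = 2 − 2 = 0
n=7: ⌊(8·27+103)/131⌋ − ⌊(7·27+103)/131⌋ = ⌊319/131⌋ − ⌊292/131⌋ = 2 − 2 = 0
n=8: ⌊(9·27+103)/131⌋ − ⌊(8·27+103)/131⌋ = ⌊346/131⌋ − ⌊319/131⌋ = 2 − 2 = 0
n=9: ⌊(10·27+103)/131⌋ − ⌊(9·27+103)/131⌋ = ⌊373/131⌋ − ⌊346/131⌋ = 2 − 2 = 0
n=10: ⌊(11·27+103)/131⌋ − ⌊(10·27+103)/131⌋ = ⌊400/131⌋ − ⌊373/131⌋ = 3 − 2 = 1
n=11: ⌊(12·27+103)/131⌋ − ⌊(11·27+103)/131⌋ = ⌊427/131⌋ − ⌊400/131⌋ = 3 − 3 = 0
n=12: ⌊(13·27+103)/131⌋ − ⌊(12·27+103)/131⌋ = ⌊454/131⌋ − ⌊427/131⌋ = 3 − 3 = 0
n=13: ⌊(14·27+103)/131⌋ − ⌊(13·27+103)/131⌋ = ⌊481/131⌋ − ⌊454/131⌋ = 3 − 3 = 0
n=14: ⌊(15·27+103)/131⌋ − ⌊(14·27+103)/131⌋ = ⌊508/131⌋ − ⌊481/131⌋ = 3 − 3 = 0
n=15: ⌊(16·27+103)/131⌋ − ⌊(15·27+103)/131⌋ = ⌊535/131⌋ − ⌊508/131⌋ = 4 − 3 = 1
n=16: ⌊(17·27+103)/131⌋ − ⌊(16·27+103)/131⌋ = ⌊562/131⌋ − ⌊535/131⌋ = 4 − 4 = 0
n=17: ⌊(18·27+103)/131⌋ − ⌊(17·27+103)/131⌋ = ⌊589/131⌋ − ⌊562/131⌋ = 4 − 4 = 0
n=18: ⌊(19·27+103)/131⌋ − ⌊(18·27+103)/131⌋ = ⌊616/131⌋ − ⌊589/131⌋ = 4 − 4 = 0
n=19: ⌊(20·27+103)/131⌋ − ⌊(19·27+103)/131⌋ = ⌊643/131⌋ − ⌊616/131⌋ = 4 − 4 = 0
n=20: ⌊(21·27+103)/131⌋ − ⌊(20·27+103)/131⌋ = ⌊670/131⌋ − ⌊643/131⌋ = 5 − 4 = 1
n=21: ⌊(22·27+103)/131⌋ − ⌊(21·27+103)/131⌋ = ⌊697/131⌋ − ⌊670/131⌋ = 5 − 5 = 0
n=22: ⌊(23·27+103)/131⌋ − ⌊(22·27+103)/131⌋ = ⌊724/131⌋ − ⌊697/131⌋ = 5 − 5 = 0
n=23: ⌊(24·27+103)/131⌋ − ⌊(23·27+103)/131⌋ = ⌊751/131⌋ − ⌊724/131⌋ = 5 − 5 = 0
n=24: ⌊(25·27+103)/131⌋ − ⌊(24·27+103)/131⌋ = ⌊778/131⌋ − ⌊751/131⌋ = 5 − 5 = 0
n=25: ⌊(26·27+103)/131⌋ − ⌊(25·27+103)/131⌋ = ⌊805/131⌋ − ⌊778/131⌋ = 6 − 5 = 1
n=26: ⌊(27·27+103)/131⌋ − ⌊(26·27+103)/131⌋ = ⌊832/131⌋ − ⌊805/131⌋ = 6 − 6 = 0
n=27: ⌊(28·27+103)/131⌋ − ⌊(27·27+103)/131⌋ = ⌊859/131⌋ − ⌊832/131⌋ = 6 − 6 = 0
n=28: ⌊(29·27+103)/131⌋ − ⌊(28·27+103)/131⌋ = ⌊886/131⌋ − ⌊859/131⌋ = 6 − 6 = 0
n=29: ⌊(30·27+103)/131⌋ − ⌊(29·27+103)/131⌋ = ⌊913/131⌋ − ⌊886/131⌋ = 6 − 6 = 0
n=30: ⌊(31·27+103)/131⌋ − ⌊(30·27+103)/131⌋ = ⌊940/131⌋ − ⌊913/131⌋ = 7 − 6 = 1
n=31: ⌊(32·27+103)/131⌋ − ⌊(31·27+103)/131⌋ = ⌊967/131⌋ − ⌊940/131⌋ = 7 − 7 = 0
n=32: ⌊(33·27+103)/131⌋ − ⌊(32·27+103)/131⌋ = ⌊994/131⌋ − ⌊967/131⌋ = 7 − 7 = 0
n=33: ⌊(34·27+103)/131⌋ − ⌊(33·27+103)/131⌋ = ⌊1021/131⌋ − ⌊994/131⌋ = 7 − 7 = 0
n=34: ⌊(35·27+103)/131⌋ − ⌊(34·27+103)/131⌋ = ⌊1048/131⌋ − ⌊1021/131⌋ = 8 − 7 = 1
n=35: ⌊(36·27+103)/131⌋ − ⌊(35·27+103)/131⌋ = ⌊1075/131⌋ − ⌊1048/131⌋ = 8 − 8 = 0
n=36: ⌊(37·27+103)/131⌋ − ⌊(36·27+103)/131⌋ = ⌊1102/131⌋ − ⌊1075/131⌋ = 8 − 8 = 0


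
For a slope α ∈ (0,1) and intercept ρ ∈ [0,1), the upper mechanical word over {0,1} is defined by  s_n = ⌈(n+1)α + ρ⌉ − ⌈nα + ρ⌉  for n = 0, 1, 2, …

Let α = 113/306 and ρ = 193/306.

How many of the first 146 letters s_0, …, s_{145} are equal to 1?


54

#1s = Σ_{n=0}^{145} s_n = Σ_{n=0}^{145} (⌈(n+1)α+ρ⌉ − ⌈nα+ρ⌉)
the sum telescopes: every ⌈nα+ρ⌉ with 0 < n < 146 appears once with + and once with −, leaving ⌈146α+ρ⌉ − ⌈0·α+ρ⌉
146α + ρ = (146·113 + 193) / 306 = 16691/306
ρ = 193/306
⌈16691/306⌉ = 55,  ⌈193/306⌉ = 1
#1s = 55 − 1 = 54


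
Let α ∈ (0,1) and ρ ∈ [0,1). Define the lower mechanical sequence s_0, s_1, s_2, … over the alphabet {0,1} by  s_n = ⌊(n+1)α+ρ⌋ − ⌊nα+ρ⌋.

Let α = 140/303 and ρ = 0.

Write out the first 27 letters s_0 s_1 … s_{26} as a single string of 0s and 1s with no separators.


001010101010100101010101010

n=0: ⌊(1·140)/303⌋ − ⌊(0·140)/303⌋ = ⌊140/303⌋ − ⌊0/303⌋ = 0 − 0 = 0
n=1: ⌊(2·140)/303⌋ − ⌊(1·140)/303⌋ = ⌊280/303⌋ − ⌊140/303⌋ = 0 − 0 = 0
n=2: ⌊(3·140)/303⌋ − ⌊(2·140)/303⌋ = ⌊420/303⌋ − ⌊280/303⌋ = 1 − 0 = 1
n=3: ⌊(4·140)/303⌋ − ⌊(3·140)/303⌋ = ⌊560/303⌋ − ⌊420/303⌋ = 1 − 1 = 0
n=4: ⌊(5·140)/303⌋ − ⌊(4·140)/303⌋ = ⌊700/303⌋ − ⌊560/303⌋ = 2 − 1 = 1
n=5: ⌊(6·140)/303⌋ − ⌊(5·140)/303⌋ = ⌊840/303⌋ − ⌊700/303⌋ = 2 − 2 = 0
n=6: ⌊(7·140)/303⌋ − ⌊(6·140)/303⌋ = ⌊980/303⌋ − ⌊840/303⌋ = 3 − 2 = 1
n=7: ⌊(8·140)/303⌋ − ⌊(7·140)/303⌋ = ⌊1120/303⌋ − ⌊980/303⌋ = 3 − 3 = 0
n=8: ⌊(9·140)/303⌋ − ⌊(8·140)/303⌋ = ⌊1260/303⌋ − ⌊1120/303⌋ = 4 − 3 = 1
n=9: ⌊(10·140)/303⌋ − ⌊(9·140)/303⌋ = ⌊1400/303⌋ − ⌊1260/303⌋ = 4 − 4 = 0
n=10: ⌊(11·140)/303⌋ − ⌊(10·140)/303⌋ = ⌊1540/303⌋ − ⌊1400/303⌋ = 5 − 4 = 1
n=11: ⌊(12·140)/303⌋ − ⌊(11·140)/303⌋ = ⌊1680/303⌋ − ⌊1540/303⌋ = 5 − 5 = 0
n=12: ⌊(13·140)/303⌋ − ⌊(12·140)/303⌋ = ⌊1820/303⌋ − ⌊1680/303⌋ = 6 − 5 = 1
n=13: ⌊(14·140)/303⌋ − ⌊(13·140)/303⌋ = ⌊1960/303⌋ − ⌊1820/303⌋ = 6 − 6 = 0
n=14: ⌊(15·140)/303⌋ − ⌊(14·140)/303⌋ = ⌊2100/303⌋ − ⌊1960/303⌋ = 6 − 6 = 0
n=15: ⌊(16·140)/303⌋ − ⌊(15·140)/303⌋ = ⌊2240/303⌋ − ⌊2100/303⌋ = 7 − 6 = 1
n=16: ⌊(17·140)/303⌋ − ⌊(16·140)/303⌋ = ⌊2380/303⌋ − ⌊2240/303⌋ = 7 − 7 = 0
n=17: ⌊(18·140)/303⌋ − ⌊(17·140)/303⌋ = ⌊2520/303⌋ − ⌊2380/303⌋ = 8 − 7 = 1
n=18: ⌊(19·140)/303⌋ − ⌊(18·140)/303⌋ = ⌊2660/303⌋ − ⌊2520/303⌋ = 8 − 8 = 0
n=19: ⌊(20·140)/303⌋ − ⌊(19·140)/303⌋ = ⌊2800/303⌋ − ⌊2660/303⌋ = 9 − 8 = 1
n=20: ⌊(21·140)/303⌋ − ⌊(20·140)/303⌋ = ⌊2940/303⌋ − ⌊2800/303⌋ = 9 − 9 = 0
n=21: ⌊(22·140)/303⌋ − ⌊(21·140)/303⌋ = ⌊3080/303⌋ − ⌊2940/303⌋ = 10 − 9 = 1
n=22: ⌊(23·140)/303⌋ − ⌊(22·140)/303⌋ = ⌊3220/303⌋ − ⌊3080/303⌋ = 10 − 10 = 0
n=23: ⌊(24·140)/303⌋ − ⌊(23·140)/303⌋ = ⌊3360/303⌋ − ⌊3220/303⌋ = 11 − 10 = 1
n=24: ⌊(25·140)/303⌋ − ⌊(24·140)/303⌋ = ⌊3500/303⌋ − ⌊3360/303⌋ = 11 − 11 = 0
n=25: ⌊(26·140)/303⌋ − ⌊(25·140)/303⌋ = ⌊3640/303⌋ − ⌊3500/303⌋ = 12 − 11 = 1
n=26: ⌊(27·140)/303⌋ − ⌊(26·140)/303⌋ = ⌊3780/303⌋ − ⌊3640/303⌋ = 12 − 12 = 0


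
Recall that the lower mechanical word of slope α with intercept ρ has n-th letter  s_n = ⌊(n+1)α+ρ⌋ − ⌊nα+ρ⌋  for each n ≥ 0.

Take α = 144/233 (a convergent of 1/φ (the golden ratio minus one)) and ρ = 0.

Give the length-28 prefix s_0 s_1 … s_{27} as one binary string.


n=0: ⌊(1·144)/233⌋ − ⌊(0·144)/233⌋ = ⌊144/233⌋ − ⌊0/233⌋ = 0 − 0 = 0
n=1: ⌊(2·144)/233⌋ − ⌊(1·144)/233⌋ = ⌊288/233⌋ − ⌊144/233⌋ = 1 − 0 = 1
n=2: ⌊(3·144)/233⌋ − ⌊(2·144)/233⌋ = ⌊432/233⌋ − ⌊288/233⌋ = 1 − 1 = 0
n=3: ⌊(4·144)/233⌋ − ⌊(3·144)/233⌋ = ⌊576/233⌋ − ⌊432/233⌋ = 2 − 1 = 1
n=4: ⌊(5·144)/233⌋ − ⌊(4·144)/233⌋ = ⌊720/233⌋ − ⌊576/233⌋ = 3 − 2 = 1
n=5: ⌊(6·144)/233⌋ − ⌊(5·144)/233⌋ = ⌊864/233⌋ − ⌊720/233⌋ = 3 − 3 = 0
n=6: ⌊(7·144)/233⌋ − ⌊(6·144)/233⌋ = ⌊1008/233⌋ − ⌊864/233⌋ = 4 − 3 = 1
n=7: ⌊(8·144)/233⌋ − ⌊(7·144)/233⌋ = ⌊1152/233⌋ − ⌊1008/233⌋ = 4 − 4 = 0
n=8: ⌊(9·144)/233⌋ − ⌊(8·144)/233⌋ = ⌊1296/233⌋ − ⌊1152/233⌋ = 5 − 4 = 1
n=9: ⌊(10·144)/233⌋ − ⌊(9·144)/233⌋ = ⌊1440/233⌋ − ⌊1296/233⌋ = 6 − 5 = 1
n=10: ⌊(11·144)/233⌋ − ⌊(10·144)/233⌋ = ⌊1584/233⌋ − ⌊1440/233⌋ = 6 − 6 = 0
n=11: ⌊(12·144)/233⌋ − ⌊(11·144)/233⌋ = ⌊1728/233⌋ − ⌊1584/233⌋ = 7 − 6 = 1
n=12: ⌊(13·144)/233⌋ − ⌊(12·144)/233⌋ = ⌊1872/233⌋ − ⌊1728/233⌋ = 8 − 7 = 1
n=13: ⌊(14·144)/233⌋ − ⌊(13·144)/233⌋ = ⌊2016/233⌋ − ⌊1872/233⌋ = 8 − 8 = 0
n=14: ⌊(15·144)/233⌋ − ⌊(14·144)/233⌋ = ⌊2160/233⌋ − ⌊2016/233⌋ = 9 − 8 = 1
n=15: ⌊(16·144)/233⌋ − ⌊(15·144)/233⌋ = ⌊2304/233⌋ − ⌊2160/233⌋ = 9 − 9 = 0
n=16: ⌊(17·144)/233⌋ − ⌊(16·144)/233⌋ = ⌊2448/233⌋ − ⌊2304/233⌋ = 10 − 9 = 1
n=17: ⌊(18·144)/233⌋ − ⌊(17·144)/233⌋ = ⌊2592/233⌋ − ⌊2448/233⌋ = 11 − 10 = 1
n=18: ⌊(19·144)/233⌋ − ⌊(18·144)/233⌋ = ⌊2736/233⌋ − ⌊2592/233⌋ = 11 − 11 = 0
n=19: ⌊(20·144)/233⌋ − ⌊(19·144)/233⌋ = ⌊2880/233⌋ − ⌊2736/233⌋ = 12 − 11 = 1
n=20: ⌊(21·144)/233⌋ − ⌊(20·144)/233⌋ = ⌊3024/233⌋ − ⌊2880/233⌋ = 12 − 12 = 0
n=21: ⌊(22·144)/233⌋ − ⌊(21·144)/233⌋ = ⌊3168/233⌋ − ⌊3024/233⌋ = 13 − 12 = 1
n=22: ⌊(23·144)/233⌋ − ⌊(22·144)/233⌋ = ⌊3312/233⌋ − ⌊3168/233⌋ = 14 − 13 = 1
n=23: ⌊(24·144)/233⌋ − ⌊(23·144)/233⌋ = ⌊3456/233⌋ − ⌊3312/233⌋ = 14 − 14 = 0
n=24: ⌊(25·144)/233⌋ − ⌊(24·144)/233⌋ = ⌊3600/233⌋ − ⌊3456/233⌋ = 15 − 14 = 1
n=25: ⌊(26·144)/233⌋ − ⌊(25·144)/233⌋ = ⌊3744/233⌋ − ⌊3600/233⌋ = 16 − 15 = 1
n=26: ⌊(27·144)/233⌋ − ⌊(26·144)/233⌋ = ⌊3888/233⌋ − ⌊3744/233⌋ = 16 − 16 = 0
n=27: ⌊(28·144)/233⌋ − ⌊(27·144)/233⌋ = ⌊4032/233⌋ − ⌊3888/233⌋ = 17 − 16 = 1

0101101011011010110101101101


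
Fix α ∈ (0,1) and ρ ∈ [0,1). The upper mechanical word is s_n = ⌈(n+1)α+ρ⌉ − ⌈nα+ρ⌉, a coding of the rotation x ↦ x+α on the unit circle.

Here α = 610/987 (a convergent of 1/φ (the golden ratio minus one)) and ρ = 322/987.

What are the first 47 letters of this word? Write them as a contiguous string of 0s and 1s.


n=0: ⌈(1·610+322)/987⌉ − ⌈(0·610+322)/987⌉ = ⌈932/987⌉ − ⌈322/987⌉ = 1 − 1 = 0
n=1: ⌈(2·610+322)/987⌉ − ⌈(1·610+322)/987⌉ = ⌈1542/987⌉ − ⌈932/987⌉ = 2 − 1 = 1
n=2: ⌈(3·610+322)/987⌉ − ⌈(2·610+322)/987⌉ = ⌈2152/987⌉ − ⌈1542/987⌉ = 3 − 2 = 1
n=3: ⌈(4·610+322)/987⌉ − ⌈(3·610+322)/987⌉ = ⌈2762/987⌉ − ⌈2152/987⌉ = 3 − 3 = 0
n=4: ⌈(5·610+322)/987⌉ − ⌈(4·610+322)/987⌉ = ⌈3372/987⌉ − ⌈2762/987⌉ = 4 − 3 = 1
n=5: ⌈(6·610+322)/987⌉ − ⌈(5·610+322)/987⌉ = ⌈3982/987⌉ − ⌈3372/987⌉ = 5 − 4 = 1
n=6: ⌈(7·610+322)/987⌉ − ⌈(6·610+322)/987⌉ = ⌈4592/987⌉ − ⌈3982/987⌉ = 5 − 5 = 0
n=7: ⌈(8·610+322)/987⌉ − ⌈(7·610+322)/987⌉ = ⌈5202/987⌉ − ⌈4592/987⌉ = 6 − 5 = 1
n=8: ⌈(9·610+322)/987⌉ − ⌈(8·610+322)/987⌉ = ⌈5812/987⌉ − ⌈5202/987⌉ = 6 − 6 = 0
n=9: ⌈(10·610+322)/987⌉ − ⌈(9·610+322)/987⌉ = ⌈6422/987⌉ − ⌈5812/987⌉ = 7 − 6 = 1
n=10: ⌈(11·610+322)/987⌉ − ⌈(10·610+322)/987⌉ = ⌈7032/987⌉ − ⌈6422/987⌉ = 8 − 7 = 1
n=11: ⌈(12·610+322)/987⌉ − ⌈(11·610+322)/987⌉ = ⌈7642/987⌉ − ⌈7032/987⌉ = 8 − 8 = 0
n=12: ⌈(13·610+322)/987⌉ − ⌈(12·610+322)/987⌉ = ⌈8252/987⌉ − ⌈7642/987⌉ = 9 − 8 = 1
n=13: ⌈(14·610+322)/987⌉ − ⌈(13·610+322)/987⌉ = ⌈8862/987⌉ − ⌈8252/987⌉ = 9 − 9 = 0
n=14: ⌈(15·610+322)/987⌉ − ⌈(14·610+322)/987⌉ = ⌈9472/987⌉ − ⌈8862/987⌉ = 10 − 9 = 1
n=15: ⌈(16·610+322)/987⌉ − ⌈(15·610+322)/987⌉ = ⌈10082/987⌉ − ⌈9472/987⌉ = 11 − 10 = 1
n=16: ⌈(17·610+322)/987⌉ − ⌈(16·610+322)/987⌉ = ⌈10692/987⌉ − ⌈10082/987⌉ = 11 − 11 = 0
n=17: ⌈(18·610+322)/987⌉ − ⌈(17·610+322)/987⌉ = ⌈11302/987⌉ − ⌈10692/987⌉ = 12 − 11 = 1
n=18: ⌈(19·610+322)/987⌉ − ⌈(18·610+322)/987⌉ = ⌈11912/987⌉ − ⌈11302/987⌉ = 13 − 12 = 1
n=19: ⌈(20·610+322)/987⌉ − ⌈(19·610+322)/987⌉ = ⌈12522/987⌉ − ⌈11912/987⌉ = 13 − 13 = 0
n=20: ⌈(21·610+322)/987⌉ − ⌈(20·610+322)/987⌉ = ⌈13132/987⌉ − ⌈12522/987⌉ = 14 − 13 = 1
n=21: ⌈(22·610+322)/987⌉ − ⌈(21·610+322)/987⌉ = ⌈13742/987⌉ − ⌈13132/987⌉ = 14 − 14 = 0
n=22: ⌈(23·610+322)/987⌉ − ⌈(22·610+322)/987⌉ = ⌈14352/987⌉ − ⌈13742/987⌉ = 15 − 14 = 1
n=23: ⌈(24·610+322)/987⌉ − ⌈(23·610+322)/987⌉ = ⌈14962/987⌉ − ⌈14352/987⌉ = 16 − 15 = 1
n=24: ⌈(25·610+322)/987⌉ − ⌈(24·610+322)/987⌉ = ⌈15572/987⌉ − ⌈14962/987⌉ = 16 − 16 = 0
n=25: ⌈(26·610+322)/987⌉ − ⌈(25·610+322)/987⌉ = ⌈16182/987⌉ − ⌈15572/987⌉ = 17 − 16 = 1
n=26: ⌈(27·610+322)/987⌉ − ⌈(26·610+322)/987⌉ = ⌈16792/987⌉ − ⌈16182/987⌉ = 18 − 17 = 1
n=27: ⌈(28·610+322)/987⌉ − ⌈(27·610+322)/987⌉ = ⌈17402/987⌉ − ⌈16792/987⌉ = 18 − 18 = 0
n=28: ⌈(29·610+322)/987⌉ − ⌈(28·610+322)/987⌉ = ⌈18012/987⌉ − ⌈17402/987⌉ = 19 − 18 = 1
n=29: ⌈(30·610+322)/987⌉ − ⌈(29·610+322)/987⌉ = ⌈18622/987⌉ − ⌈18012/987⌉ = 19 − 19 = 0
n=30: ⌈(31·610+322)/987⌉ − ⌈(30·610+322)/987⌉ = ⌈19232/987⌉ − ⌈18622/987⌉ = 20 − 19 = 1
n=31: ⌈(32·610+322)/987⌉ − ⌈(31·610+322)/987⌉ = ⌈19842/987⌉ − ⌈19232/987⌉ = 21 − 20 = 1
n=32: ⌈(33·610+322)/987⌉ − ⌈(32·610+322)/987⌉ = ⌈20452/987⌉ − ⌈19842/987⌉ = 21 − 21 = 0
n=33: ⌈(34·610+322)/987⌉ − ⌈(33·610+322)/987⌉ = ⌈21062/987⌉ − ⌈20452/987⌉ = 22 − 21 = 1
n=34: ⌈(35·610+322)/987⌉ − ⌈(34·610+322)/987⌉ = ⌈21672/987⌉ − ⌈21062/987⌉ = 22 − 22 = 0
n=35: ⌈(36·610+322)/987⌉ − ⌈(35·610+322)/987⌉ = ⌈22282/987⌉ − ⌈21672/987⌉ = 23 − 22 = 1
n=36: ⌈(37·610+322)/987⌉ − ⌈(36·610+322)/987⌉ = ⌈22892/987⌉ − ⌈22282/987⌉ = 24 − 23 = 1
n=37: ⌈(38·610+322)/987⌉ − ⌈(37·610+322)/987⌉ = ⌈23502/987⌉ − ⌈22892/987⌉ = 24 − 24 = 0
n=38: ⌈(39·610+322)/987⌉ − ⌈(38·610+322)/987⌉ = ⌈24112/987⌉ − ⌈23502/987⌉ = 25 − 24 = 1
n=39: ⌈(40·610+322)/987⌉ − ⌈(39·610+322)/987⌉ = ⌈24722/987⌉ − ⌈24112/987⌉ = 26 − 25 = 1
n=40: ⌈(41·610+322)/987⌉ − ⌈(40·610+322)/987⌉ = ⌈25332/987⌉ − ⌈24722/987⌉ = 26 − 26 = 0
n=41: ⌈(42·610+322)/987⌉ − ⌈(41·610+322)/987⌉ = ⌈25942/987⌉ − ⌈25332/987⌉ = 27 − 26 = 1
n=42: ⌈(43·610+322)/987⌉ − ⌈(42·610+322)/987⌉ = ⌈26552/987⌉ − ⌈25942/987⌉ = 27 − 27 = 0
n=43: ⌈(44·610+322)/987⌉ − ⌈(43·610+322)/987⌉ = ⌈27162/987⌉ − ⌈26552/987⌉ = 28 − 27 = 1
n=44: ⌈(45·610+322)/987⌉ − ⌈(44·610+322)/987⌉ = ⌈27772/987⌉ − ⌈27162/987⌉ = 29 − 28 = 1
n=45: ⌈(46·610+322)/987⌉ − ⌈(45·610+322)/987⌉ = ⌈28382/987⌉ − ⌈27772/987⌉ = 29 − 29 = 0
n=46: ⌈(47·610+322)/987⌉ − ⌈(46·610+322)/987⌉ = ⌈28992/987⌉ − ⌈28382/987⌉ = 30 − 29 = 1

01101101011010110110101101101011010110110101101


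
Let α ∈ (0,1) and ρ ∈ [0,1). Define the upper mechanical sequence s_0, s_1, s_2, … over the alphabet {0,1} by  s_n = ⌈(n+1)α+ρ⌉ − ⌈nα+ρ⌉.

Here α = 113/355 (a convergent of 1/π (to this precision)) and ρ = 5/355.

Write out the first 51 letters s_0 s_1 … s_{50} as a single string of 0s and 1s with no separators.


n=0: ⌈(1·113+5)/355⌉ − ⌈(0·113+5)/355⌉ = ⌈118/355⌉ − ⌈5/355⌉ = 1 − 1 = 0
n=1: ⌈(2·113+5)/355⌉ − ⌈(1·113+5)/355⌉ = ⌈231/355⌉ − ⌈118/355⌉ = 1 − 1 = 0
n=2: ⌈(3·113+5)/355⌉ − ⌈(2·113+5)/355⌉ = ⌈344/355⌉ − ⌈231/355⌉ = 1 − 1 = 0
n=3: ⌈(4·113+5)/355⌉ − ⌈(3·113+5)/355⌉ = ⌈457/355⌉ − ⌈344/355⌉ = 2 − 1 = 1
n=4: ⌈(5·113+5)/355⌉ − ⌈(4·113+5)/355⌉ = ⌈570/355⌉ − ⌈457/355⌉ = 2 − 2 = 0
n=5: ⌈(6·113+5)/355⌉ − ⌈(5·113+5)/355⌉ = ⌈683/355⌉ − ⌈570/355⌉ = 2 − 2 = 0
n=6: ⌈(7·113+5)/355⌉ − ⌈(6·113+5)/355⌉ = ⌈796/355⌉ − ⌈683/355⌉ = 3 − 2 = 1
n=7: ⌈(8·113+5)/355⌉ − ⌈(7·113+5)/355⌉ = ⌈909/355⌉ − ⌈796/355⌉ = 3 − 3 = 0
n=8: ⌈(9·113+5)/355⌉ − ⌈(8·113+5)/355⌉ = ⌈1022/355⌉ − ⌈909/355⌉ = 3 − 3 = 0
n=9: ⌈(10·113+5)/355⌉ − ⌈(9·113+5)/355⌉ = ⌈1135/355⌉ − ⌈1022/355⌉ = 4 − 3 = 1
n=10: ⌈(11·113+5)/355⌉ − ⌈(10·113+5)/355⌉ = ⌈1248/355⌉ − ⌈1135/355⌉ = 4 − 4 = 0
n=11: ⌈(12·113+5)/355⌉ − ⌈(11·113+5)/355⌉ = ⌈1361/355⌉ − ⌈1248/355⌉ = 4 − 4 = 0
n=12: ⌈(13·113+5)/355⌉ − ⌈(12·113+5)/355⌉ = ⌈1474/355⌉ − ⌈1361/355⌉ = 5 − 4 = 1
n=13: ⌈(14·113+5)/355⌉ − ⌈(13·113+5)/355⌉ = ⌈1587/355⌉ − ⌈1474/355⌉ = 5 − 5 = 0
n=14: ⌈(15·113+5)/355⌉ − ⌈(14·113+5)/355⌉ = ⌈1700/355⌉ − ⌈1587/355⌉ = 5 − 5 = 0
n=15: ⌈(16·113+5)/355⌉ − ⌈(15·113+5)/355⌉ = ⌈1813/355⌉ − ⌈1700/355⌉ = 6 − 5 = 1
n=16: ⌈(17·113+5)/355⌉ − ⌈(16·113+5)/355⌉ = ⌈1926/355⌉ − ⌈1813/355⌉ = 6 − 6 = 0
n=17: ⌈(18·113+5)/355⌉ − ⌈(17·113+5)/355⌉ = ⌈2039/355⌉ − ⌈1926/355⌉ = 6 − 6 = 0
n=18: ⌈(19·113+5)/355⌉ − ⌈(18·113+5)/355⌉ = ⌈2152/355⌉ − ⌈2039/355⌉ = 7 − 6 = 1
n=19: ⌈(20·113+5)/355⌉ − ⌈(19·113+5)/355⌉ = ⌈2265/355⌉ − ⌈2152/355⌉ = 7 − 7 = 0
n=20: ⌈(21·113+5)/355⌉ − ⌈(20·113+5)/355⌉ = ⌈2378/355⌉ − ⌈2265/355⌉ = 7 − 7 = 0
n=21: ⌈(22·113+5)/355⌉ − ⌈(21·113+5)/355⌉ = ⌈2491/355⌉ − ⌈2378/355⌉ = 8 − 7 = 1
n=22: ⌈(23·113+5)/355⌉ − ⌈(22·113+5)/355⌉ = ⌈2604/355⌉ − ⌈2491/355⌉ = 8 − 8 = 0
n=23: ⌈(24·113+5)/355⌉ − ⌈(23·113+5)/355⌉ = ⌈2717/355⌉ − ⌈2604/355⌉ = 8 − 8 = 0
n=24: ⌈(25·113+5)/355⌉ − ⌈(24·113+5)/355⌉ = ⌈2830/355⌉ − ⌈2717/355⌉ = 8 − 8 = 0
n=25: ⌈(26·113+5)/355⌉ − ⌈(25·113+5)/355⌉ = ⌈2943/355⌉ − ⌈2830/355⌉ = 9 − 8 = 1
n=26: ⌈(27·113+5)/355⌉ − ⌈(26·113+5)/355⌉ = ⌈3056/355⌉ − ⌈2943/355⌉ = 9 − 9 = 0
n=27: ⌈(28·113+5)/355⌉ − ⌈(27·113+5)/355⌉ = ⌈3169/355⌉ − ⌈3056/355⌉ = 9 − 9 = 0
n=28: ⌈(29·113+5)/355⌉ − ⌈(28·113+5)/355⌉ = ⌈3282/355⌉ − ⌈3169/355⌉ = 10 − 9 = 1
n=29: ⌈(30·113+5)/355⌉ − ⌈(29·113+5)/355⌉ = ⌈3395/355⌉ − ⌈3282/355⌉ = 10 − 10 = 0
n=30: ⌈(31·113+5)/355⌉ − ⌈(30·113+5)/355⌉ = ⌈3508/355⌉ − ⌈3395/355⌉ = 10 − 10 = 0
n=31: ⌈(32·113+5)/355⌉ − ⌈(31·113+5)/355⌉ = ⌈3621/355⌉ − ⌈3508/355⌉ = 11 − 10 = 1
n=32: ⌈(33·113+5)/355⌉ − ⌈(32·113+5)/355⌉ = ⌈3734/355⌉ − ⌈3621/355⌉ = 11 − 11 = 0
n=33: ⌈(34·113+5)/355⌉ − ⌈(33·113+5)/355⌉ = ⌈3847/355⌉ − ⌈3734/355⌉ = 11 − 11 = 0
n=34: ⌈(35·113+5)/355⌉ − ⌈(34·113+5)/355⌉ = ⌈3960/355⌉ − ⌈3847/355⌉ = 12 − 11 = 1
n=35: ⌈(36·113+5)/355⌉ − ⌈(35·113+5)/355⌉ = ⌈4073/355⌉ − ⌈3960/355⌉ = 12 − 12 = 0
n=36: ⌈(37·113+5)/355⌉ − ⌈(36·113+5)/355⌉ = ⌈4186/355⌉ − ⌈4073/355⌉ = 12 − 12 = 0
n=37: ⌈(38·113+5)/355⌉ − ⌈(37·113+5)/355⌉ = ⌈4299/355⌉ − ⌈4186/355⌉ = 13 − 12 = 1
n=38: ⌈(39·113+5)/355⌉ − ⌈(38·113+5)/355⌉ = ⌈4412/355⌉ − ⌈4299/355⌉ = 13 − 13 = 0
n=39: ⌈(40·113+5)/355⌉ − ⌈(39·113+5)/355⌉ = ⌈4525/355⌉ − ⌈4412/355⌉ = 13 − 13 = 0
n=40: ⌈(41·113+5)/355⌉ − ⌈(40·113+5)/355⌉ = ⌈4638/355⌉ − ⌈4525/355⌉ = 14 − 13 = 1
n=41: ⌈(42·113+5)/355⌉ − ⌈(41·113+5)/355⌉ = ⌈4751/355⌉ − ⌈4638/355⌉ = 14 − 14 = 0
n=42: ⌈(43·113+5)/355⌉ − ⌈(42·113+5)/355⌉ = ⌈4864/355⌉ − ⌈4751/355⌉ = 14 − 14 = 0
n=43: ⌈(44·113+5)/355⌉ − ⌈(43·113+5)/355⌉ = ⌈4977/355⌉ − ⌈4864/355⌉ = 15 − 14 = 1
n=44: ⌈(45·113+5)/355⌉ − ⌈(44·113+5)/355⌉ = ⌈5090/355⌉ − ⌈4977/355⌉ = 15 − 15 = 0
n=45: ⌈(46·113+5)/355⌉ − ⌈(45·113+5)/355⌉ = ⌈5203/355⌉ − ⌈5090/355⌉ = 15 − 15 = 0
n=46: ⌈(47·113+5)/355⌉ − ⌈(46·113+5)/355⌉ = ⌈5316/355⌉ − ⌈5203/355⌉ = 15 − 15 = 0
n=47: ⌈(48·113+5)/355⌉ − ⌈(47·113+5)/355⌉ = ⌈5429/355⌉ − ⌈5316/355⌉ = 16 − 15 = 1
n=48: ⌈(49·113+5)/355⌉ − ⌈(48·113+5)/355⌉ = ⌈5542/355⌉ − ⌈5429/355⌉ = 16 − 16 = 0
n=49: ⌈(50·113+5)/355⌉ − ⌈(49·113+5)/355⌉ = ⌈5655/355⌉ − ⌈5542/355⌉ = 16 − 16 = 0
n=50: ⌈(51·113+5)/355⌉ − ⌈(50·113+5)/355⌉ = ⌈5768/355⌉ − ⌈5655/355⌉ = 17 − 16 = 1

000100100100100100100100010010010010010010010001001


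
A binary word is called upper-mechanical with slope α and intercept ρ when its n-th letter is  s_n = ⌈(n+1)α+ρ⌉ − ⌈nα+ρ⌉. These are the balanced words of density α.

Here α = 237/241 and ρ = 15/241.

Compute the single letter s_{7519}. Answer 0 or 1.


(n+1)α + ρ = (7520·237 + 15) / 241 = 1782255/241
nα + ρ     = (7519·237 + 15) / 241 = 1782018/241
⌈1782255/241⌉ = 7396,  ⌈1782018/241⌉ = 7395
s_{7519} = 7396 − 7395 = 1

1


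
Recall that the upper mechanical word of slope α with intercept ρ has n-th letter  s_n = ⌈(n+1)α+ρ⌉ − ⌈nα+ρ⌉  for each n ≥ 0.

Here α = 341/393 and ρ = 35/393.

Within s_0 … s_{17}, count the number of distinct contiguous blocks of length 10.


t_n = ⌈(n·341+35)/393⌉ for n = 0 … 18:
  n=0…9: ⌈35/393⌉=1 ⌈376/393⌉=1 ⌈717/393⌉=2 ⌈1058/393⌉=3 ⌈1399/393⌉=4 ⌈1740/393⌉=5 ⌈2081/393⌉=6 ⌈2422/393⌉=7 ⌈2763/393⌉=8 ⌈3104/393⌉=8
  n=10…18: ⌈3445/393⌉=9 ⌈3786/393⌉=10 ⌈4127/393⌉=11 ⌈4468/393⌉=12 ⌈4809/393⌉=13 ⌈5150/393⌉=14 ⌈5491/393⌉=14 ⌈5832/393⌉=15 ⌈6173/393⌉=16
s_n = t_(n+1) − t_n for n = 0 … 17 gives
prefix = 011111110111111011
slide a length-10 window over [0..9] … [8..17] (9 windows); first occurrence of each distinct factor:
  [  0..  9] 0111111101
  [  1.. 10] 1111111011
  [  2.. 11] 1111110111
  [  3.. 12] 1111101111
  [  4.. 13] 1111011111
  [  5.. 14] 1110111111
  [  6.. 15] 1101111110
  [  7.. 16] 1011111101
  [  8.. 17] 0111111011
distinct factors: {0111111011, 0111111101, 1011111101, 1101111110, 1110111111, 1111011111, 1111101111, 1111110111, 1111111011}
count = 9  (Sturmian bound for length 10 is 11)

9


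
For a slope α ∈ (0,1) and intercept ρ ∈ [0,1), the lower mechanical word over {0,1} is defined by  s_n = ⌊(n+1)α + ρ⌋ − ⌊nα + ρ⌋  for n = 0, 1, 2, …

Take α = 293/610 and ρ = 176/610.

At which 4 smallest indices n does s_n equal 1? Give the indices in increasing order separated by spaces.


n=0: ⌊469/610⌋−⌊176/610⌋ = 0−0 = 0
n=1: ⌊762/610⌋−⌊469/610⌋ = 1−0 = 1  ← one
n=2: ⌊1055/610⌋−⌊762/610⌋ = 1−1 = 0
n=3: ⌊1348/610⌋−⌊1055/610⌋ = 2−1 = 1  ← one
n=4: ⌊1641/610⌋−⌊1348/610⌋ = 2−2 = 0
n=5: ⌊1934/610⌋−⌊1641/610⌋ = 3−2 = 1  ← one
n=6: ⌊2227/610⌋−⌊1934/610⌋ = 3−3 = 0
n=7: ⌊2520/610⌋−⌊2227/610⌋ = 4−3 = 1  ← one
positions of the first 4 ones: 1 3 5 7

1 3 5 7


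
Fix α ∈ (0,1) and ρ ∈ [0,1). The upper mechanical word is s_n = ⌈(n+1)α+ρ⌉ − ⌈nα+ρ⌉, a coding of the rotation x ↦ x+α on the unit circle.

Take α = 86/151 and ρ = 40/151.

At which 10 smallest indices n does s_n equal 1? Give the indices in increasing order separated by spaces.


n=0: ⌈126/151⌉−⌈40/151⌉ = 1−1 = 0
n=1: ⌈212/151⌉−⌈126/151⌉ = 2−1 = 1  ← one
n=2: ⌈298/151⌉−⌈212/151⌉ = 2−2 = 0
n=3: ⌈384/151⌉−⌈298/151⌉ = 3−2 = 1  ← one
n=4: ⌈470/151⌉−⌈384/151⌉ = 4−3 = 1  ← one
n=5: ⌈556/151⌉−⌈470/151⌉ = 4−4 = 0
n=6: ⌈642/151⌉−⌈556/151⌉ = 5−4 = 1  ← one
n=7: ⌈728/151⌉−⌈642/151⌉ = 5−5 = 0
n=8: ⌈814/151⌉−⌈728/151⌉ = 6−5 = 1  ← one
n=9: ⌈900/151⌉−⌈814/151⌉ = 6−6 = 0
n=10: ⌈986/151⌉−⌈900/151⌉ = 7−6 = 1  ← one
n=11: ⌈1072/151⌉−⌈986/151⌉ = 8−7 = 1  ← one
n=12: ⌈1158/151⌉−⌈1072/151⌉ = 8−8 = 0
n=13: ⌈1244/151⌉−⌈1158/151⌉ = 9−8 = 1  ← one
n=14: ⌈1330/151⌉−⌈1244/151⌉ = 9−9 = 0
n=15: ⌈1416/151⌉−⌈1330/151⌉ = 10−9 = 1  ← one
n=16: ⌈1502/151⌉−⌈1416/151⌉ = 10−10 = 0
n=17: ⌈1588/151⌉−⌈1502/151⌉ = 11−10 = 1  ← one
positions of the first 10 ones: 1 3 4 6 8 10 11 13 15 17

1 3 4 6 8 10 11 13 15 17


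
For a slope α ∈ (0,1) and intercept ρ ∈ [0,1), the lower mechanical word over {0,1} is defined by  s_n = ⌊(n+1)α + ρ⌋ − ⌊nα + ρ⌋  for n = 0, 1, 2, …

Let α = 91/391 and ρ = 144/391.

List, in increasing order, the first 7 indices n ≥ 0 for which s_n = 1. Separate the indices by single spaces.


2 7 11 15 19 24 28

n=0: ⌊235/391⌋−⌊144/391⌋ = 0−0 = 0
n=1: ⌊326/391⌋−⌊235/391⌋ = 0−0 = 0
n=2: ⌊417/391⌋−⌊326/391⌋ = 1−0 = 1  ← one
n=3: ⌊508/391⌋−⌊417/391⌋ = 1−1 = 0
n=4: ⌊599/391⌋−⌊508/391⌋ = 1−1 = 0
n=5: ⌊690/391⌋−⌊599/391⌋ = 1−1 = 0
n=6: ⌊781/391⌋−⌊690/391⌋ = 1−1 = 0
n=7: ⌊872/391⌋−⌊781/391⌋ = 2−1 = 1  ← one
n=8: ⌊963/391⌋−⌊872/391⌋ = 2−2 = 0
n=9: ⌊1054/391⌋−⌊963/391⌋ = 2−2 = 0
n=10: ⌊1145/391⌋−⌊1054/391⌋ = 2−2 = 0
n=11: ⌊1236/391⌋−⌊1145/391⌋ = 3−2 = 1  ← one
n=12: ⌊1327/391⌋−⌊1236/391⌋ = 3−3 = 0
n=13: ⌊1418/391⌋−⌊1327/391⌋ = 3−3 = 0
n=14: ⌊1509/391⌋−⌊1418/391⌋ = 3−3 = 0
n=15: ⌊1600/391⌋−⌊1509/391⌋ = 4−3 = 1  ← one
n=16: ⌊1691/391⌋−⌊1600/391⌋ = 4−4 = 0
n=17: ⌊1782/391⌋−⌊1691/391⌋ = 4−4 = 0
n=18: ⌊1873/391⌋−⌊1782/391⌋ = 4−4 = 0
n=19: ⌊1964/391⌋−⌊1873/391⌋ = 5−4 = 1  ← one
n=20: ⌊2055/391⌋−⌊1964/391⌋ = 5−5 = 0
n=21: ⌊2146/391⌋−⌊2055/391⌋ = 5−5 = 0
n=22: ⌊2237/391⌋−⌊2146/391⌋ = 5−5 = 0
n=23: ⌊2328/391⌋−⌊2237/391⌋ = 5−5 = 0
n=24: ⌊2419/391⌋−⌊2328/391⌋ = 6−5 = 1  ← one
n=25: ⌊2510/391⌋−⌊2419/391⌋ = 6−6 = 0
n=26: ⌊2601/391⌋−⌊2510/391⌋ = 6−6 = 0
n=27: ⌊2692/391⌋−⌊2601/391⌋ = 6−6 = 0
n=28: ⌊2783/391⌋−⌊2692/391⌋ = 7−6 = 1  ← one
positions of the first 7 ones: 2 7 11 15 19 24 28


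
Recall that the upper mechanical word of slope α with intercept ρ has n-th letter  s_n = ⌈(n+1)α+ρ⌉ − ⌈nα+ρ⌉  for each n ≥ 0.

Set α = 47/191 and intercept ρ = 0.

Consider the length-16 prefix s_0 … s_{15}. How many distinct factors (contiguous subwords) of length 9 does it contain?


t_n = ⌈(n·47)/191⌉ for n = 0 … 16:
  n=0…9: ⌈0/191⌉=0 ⌈47/191⌉=1 ⌈94/191⌉=1 ⌈141/191⌉=1 ⌈188/191⌉=1 ⌈235/191⌉=2 ⌈282/191⌉=2 ⌈329/191⌉=2 ⌈376/191⌉=2 ⌈423/191⌉=3
  n=10…16: ⌈470/191⌉=3 ⌈517/191⌉=3 ⌈564/191⌉=3 ⌈611/191⌉=4 ⌈658/191⌉=4 ⌈705/191⌉=4 ⌈752/191⌉=4
s_n = t_(n+1) − t_n for n = 0 … 15 gives
prefix = 1000100010001000
slide a length-9 window over [0..8] … [7..15] (8 windows); first occurrence of each distinct factor:
  [  0..  8] 100010001
  [  1..  9] 000100010
  [  2.. 10] 001000100
  [  3.. 11] 010001000
  (the other 4 windows repeat one of these)
distinct factors: {000100010, 001000100, 010001000, 100010001}
count = 4  (Sturmian bound for length 9 is 10)

4


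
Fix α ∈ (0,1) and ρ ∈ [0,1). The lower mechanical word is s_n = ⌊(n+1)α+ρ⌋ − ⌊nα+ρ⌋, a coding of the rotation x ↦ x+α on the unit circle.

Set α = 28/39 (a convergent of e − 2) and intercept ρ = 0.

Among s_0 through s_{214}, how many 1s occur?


#1s = Σ_{n=0}^{214} s_n = Σ_{n=0}^{214} (⌊(n+1)α+ρ⌋ − ⌊nα+ρ⌋)
the sum telescopes: every ⌊nα+ρ⌋ with 0 < n < 215 appears once with + and once with −, leaving ⌊215α+ρ⌋ − ⌊0·α+ρ⌋
215α + ρ = (215·28) / 39 = 6020/39
ρ = 0/39
⌊6020/39⌋ = 154,  ⌊0/39⌋ = 0
#1s = 154 − 0 = 154

154


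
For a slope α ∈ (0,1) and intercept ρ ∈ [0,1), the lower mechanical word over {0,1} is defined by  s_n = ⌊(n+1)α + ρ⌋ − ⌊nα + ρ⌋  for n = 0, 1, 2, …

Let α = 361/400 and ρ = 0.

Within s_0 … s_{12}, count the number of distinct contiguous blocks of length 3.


t_n = ⌊(n·361)/400⌋ for n = 0 … 13:
  n=0…9: ⌊0/400⌋=0 ⌊361/400⌋=0 ⌊722/400⌋=1 ⌊1083/400⌋=2 ⌊1444/400⌋=3 ⌊1805/400⌋=4 ⌊2166/400⌋=5 ⌊2527/400⌋=6 ⌊2888/400⌋=7 ⌊3249/400⌋=8
  n=10…13: ⌊3610/400⌋=9 ⌊3971/400⌋=9 ⌊4332/400⌋=10 ⌊4693/400⌋=11
s_n = t_(n+1) − t_n for n = 0 … 12 gives
prefix = 0111111111011
slide a length-3 window over [0..2] … [10..12] (11 windows); first occurrence of each distinct factor:
  [  0..  2] 011
  [  1..  3] 111
  [  8.. 10] 110
  [  9.. 11] 101
  (the other 7 windows repeat one of these)
distinct factors: {011, 101, 110, 111}
count = 4  (Sturmian bound for length 3 is 4)

4


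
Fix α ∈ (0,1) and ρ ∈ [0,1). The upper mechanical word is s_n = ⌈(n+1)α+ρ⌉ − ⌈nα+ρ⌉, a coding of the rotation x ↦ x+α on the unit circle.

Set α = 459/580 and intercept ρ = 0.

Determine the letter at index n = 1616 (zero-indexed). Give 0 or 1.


(n+1)α + ρ = (1617·459) / 580 = 742203/580
nα + ρ     = (1616·459) / 580 = 741744/580
⌈742203/580⌉ = 1280,  ⌈741744/580⌉ = 1279
s_{1616} = 1280 − 1279 = 1

1


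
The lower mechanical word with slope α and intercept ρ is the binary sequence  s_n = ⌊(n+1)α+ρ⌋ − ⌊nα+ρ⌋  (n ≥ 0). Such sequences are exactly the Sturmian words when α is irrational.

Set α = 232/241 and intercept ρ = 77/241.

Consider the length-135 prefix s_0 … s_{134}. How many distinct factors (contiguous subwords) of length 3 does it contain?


t_n = ⌊(n·232+77)/241⌋ for n = 0 … 135:
  n=0…9: ⌊77/241⌋=0 ⌊309/241⌋=1 ⌊541/241⌋=2 ⌊773/241⌋=3 ⌊1005/241⌋=4 ⌊1237/241⌋=5 ⌊1469/241⌋=6 ⌊1701/241⌋=7 ⌊1933/241⌋=8 ⌊2165/241⌋=8
  n=10…19: ⌊2397/241⌋=9 ⌊2629/241⌋=10 ⌊2861/241⌋=11 ⌊3093/241⌋=12 ⌊3325/241⌋=13 ⌊3557/241⌋=14 ⌊3789/241⌋=15 ⌊4021/241⌋=16 ⌊4253/241⌋=17 ⌊4485/241⌋=18
  n=20…29: ⌊4717/241⌋=19 ⌊4949/241⌋=20 ⌊5181/241⌋=21 ⌊5413/241⌋=22 ⌊5645/241⌋=23 ⌊5877/241⌋=24 ⌊6109/241⌋=25 ⌊6341/241⌋=26 ⌊6573/241⌋=27 ⌊6805/241⌋=28
  n=30…39: ⌊7037/241⌋=29 ⌊7269/241⌋=30 ⌊7501/241⌋=31 ⌊7733/241⌋=32 ⌊7965/241⌋=33 ⌊8197/241⌋=34 ⌊8429/241⌋=34 ⌊8661/241⌋=35 ⌊8893/241⌋=36 ⌊9125/241⌋=37
  n=40…49: ⌊9357/241⌋=38 ⌊9589/241⌋=39 ⌊9821/241⌋=40 ⌊10053/241⌋=41 ⌊10285/241⌋=42 ⌊10517/241⌋=43 ⌊10749/241⌋=44 ⌊10981/241⌋=45 ⌊11213/241⌋=46 ⌊11445/241⌋=47
  n=50…59: ⌊11677/241⌋=48 ⌊11909/241⌋=49 ⌊12141/241⌋=50 ⌊12373/241⌋=51 ⌊12605/241⌋=52 ⌊12837/241⌋=53 ⌊13069/241⌋=54 ⌊13301/241⌋=55 ⌊13533/241⌋=56 ⌊13765/241⌋=57
  n=60…69: ⌊13997/241⌋=58 ⌊14229/241⌋=59 ⌊14461/241⌋=60 ⌊14693/241⌋=60 ⌊14925/241⌋=61 ⌊15157/241⌋=62 ⌊15389/241⌋=63 ⌊15621/241⌋=64 ⌊15853/241⌋=65 ⌊16085/241⌋=66
  n=70…79: ⌊16317/241⌋=67 ⌊16549/241⌋=68 ⌊16781/241⌋=69 ⌊17013/241⌋=70 ⌊17245/241⌋=71 ⌊17477/241⌋=72 ⌊17709/241⌋=73 ⌊17941/241⌋=74 ⌊18173/241⌋=75 ⌊18405/241⌋=76
  n=80…89: ⌊18637/241⌋=77 ⌊18869/241⌋=78 ⌊19101/241⌋=79 ⌊19333/241⌋=80 ⌊19565/241⌋=81 ⌊19797/241⌋=82 ⌊20029/241⌋=83 ⌊20261/241⌋=84 ⌊20493/241⌋=85 ⌊20725/241⌋=85
  n=90…99: ⌊20957/241⌋=86 ⌊21189/241⌋=87 ⌊21421/241⌋=88 ⌊21653/241⌋=89 ⌊21885/241⌋=90 ⌊22117/241⌋=91 ⌊22349/241⌋=92 ⌊22581/241⌋=93 ⌊22813/241⌋=94 ⌊23045/241⌋=95
  n=100…109: ⌊23277/241⌋=96 ⌊23509/241⌋=97 ⌊23741/241⌋=98 ⌊23973/241⌋=99 ⌊24205/241⌋=100 ⌊24437/241⌋=101 ⌊24669/241⌋=102 ⌊24901/241⌋=103 ⌊25133/241⌋=104 ⌊25365/241⌋=105
  n=110…119: ⌊25597/241⌋=106 ⌊25829/241⌋=107 ⌊26061/241⌋=108 ⌊26293/241⌋=109 ⌊26525/241⌋=110 ⌊26757/241⌋=111 ⌊26989/241⌋=111 ⌊27221/241⌋=112 ⌊27453/241⌋=113 ⌊27685/241⌋=114
  n=120…129: ⌊27917/241⌋=115 ⌊28149/241⌋=116 ⌊28381/241⌋=117 ⌊28613/241⌋=118 ⌊28845/241⌋=119 ⌊29077/241⌋=120 ⌊29309/241⌋=121 ⌊29541/241⌋=122 ⌊29773/241⌋=123 ⌊30005/241⌋=124
  n=130…135: ⌊30237/241⌋=125 ⌊30469/241⌋=126 ⌊30701/241⌋=127 ⌊30933/241⌋=128 ⌊31165/241⌋=129 ⌊31397/241⌋=130
s_n = t_(n+1) − t_n for n = 0 … 134 gives
prefix = 111111110111111111111111111111111110111111111111111111111111110111111111111111111111111101111111111111111111111111101111111111111111111
slide a length-3 window over [0..2] … [132..134] (133 windows); first occurrence of each distinct factor:
  [  0..  2] 111
  [  6..  8] 110
  [  7..  9] 101
  [  8.. 10] 011
  (the other 129 windows repeat one of these)
distinct factors: {011, 101, 110, 111}
count = 4  (Sturmian bound for length 3 is 4)

4


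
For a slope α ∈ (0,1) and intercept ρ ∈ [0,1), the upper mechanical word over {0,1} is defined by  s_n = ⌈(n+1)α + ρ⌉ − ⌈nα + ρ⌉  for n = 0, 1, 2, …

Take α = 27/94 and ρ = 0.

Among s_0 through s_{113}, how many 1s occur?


33

#1s = Σ_{n=0}^{113} s_n = Σ_{n=0}^{113} (⌈(n+1)α+ρ⌉ − ⌈nα+ρ⌉)
the sum telescopes: every ⌈nα+ρ⌉ with 0 < n < 114 appears once with + and once with −, leaving ⌈114α+ρ⌉ − ⌈0·α+ρ⌉
114α + ρ = (114·27) / 94 = 3078/94
ρ = 0/94
⌈3078/94⌉ = 33,  ⌈0/94⌉ = 0
#1s = 33 − 0 = 33
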